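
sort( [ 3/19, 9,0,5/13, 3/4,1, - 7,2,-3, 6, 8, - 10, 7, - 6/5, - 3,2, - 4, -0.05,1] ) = [ - 10, - 7, -4,-3, - 3, - 6/5, - 0.05,0,  3/19, 5/13, 3/4, 1, 1, 2,2, 6,7,8 , 9]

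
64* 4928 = 315392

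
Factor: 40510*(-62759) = -2^1* 5^1*97^1*647^1  *4051^1 = - 2542367090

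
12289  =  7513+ 4776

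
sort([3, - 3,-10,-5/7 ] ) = [-10, - 3 ,-5/7,3 ] 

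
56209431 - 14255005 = 41954426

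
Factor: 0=0^1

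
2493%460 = 193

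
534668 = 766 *698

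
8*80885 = 647080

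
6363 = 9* 707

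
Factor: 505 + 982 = 1487^1=1487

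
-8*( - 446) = 3568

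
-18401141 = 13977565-32378706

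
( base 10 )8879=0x22af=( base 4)2022233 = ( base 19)15B6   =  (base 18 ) 1975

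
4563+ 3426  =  7989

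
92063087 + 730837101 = 822900188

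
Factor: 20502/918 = 67/3 = 3^ ( - 1 )*67^1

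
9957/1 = 9957  =  9957.00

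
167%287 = 167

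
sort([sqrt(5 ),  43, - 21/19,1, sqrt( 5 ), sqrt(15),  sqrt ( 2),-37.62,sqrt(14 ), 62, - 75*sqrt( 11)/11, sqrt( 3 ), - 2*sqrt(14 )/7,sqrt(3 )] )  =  [- 37.62 , -75*sqrt(11)/11 ,  -  21/19, - 2*sqrt( 14)/7, 1, sqrt ( 2), sqrt( 3), sqrt(3 ) , sqrt(5 ), sqrt(5 ),  sqrt(14),sqrt ( 15 ),43,62]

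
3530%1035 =425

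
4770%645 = 255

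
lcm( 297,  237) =23463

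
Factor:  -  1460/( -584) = 2^( -1)*5^1 = 5/2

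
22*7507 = 165154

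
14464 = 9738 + 4726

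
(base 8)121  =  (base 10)81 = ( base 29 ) 2N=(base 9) 100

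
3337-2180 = 1157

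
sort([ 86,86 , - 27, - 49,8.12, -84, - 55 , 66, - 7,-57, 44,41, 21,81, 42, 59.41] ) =[ - 84, - 57, - 55, - 49, -27,-7 , 8.12, 21, 41, 42, 44, 59.41, 66,81, 86,  86]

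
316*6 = 1896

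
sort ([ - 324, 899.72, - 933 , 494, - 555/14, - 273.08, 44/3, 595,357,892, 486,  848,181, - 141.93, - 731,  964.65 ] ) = [ - 933, - 731, - 324,-273.08,  -  141.93, - 555/14,44/3,181, 357 , 486, 494, 595,848, 892, 899.72, 964.65 ]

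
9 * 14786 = 133074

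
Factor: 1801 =1801^1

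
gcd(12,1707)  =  3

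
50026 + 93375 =143401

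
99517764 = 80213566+19304198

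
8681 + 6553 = 15234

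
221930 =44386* 5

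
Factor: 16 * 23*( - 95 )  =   - 2^4*5^1*19^1*23^1= - 34960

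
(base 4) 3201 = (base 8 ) 341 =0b11100001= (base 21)AF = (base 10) 225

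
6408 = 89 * 72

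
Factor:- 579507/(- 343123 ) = 3^1*11^( -1)*29^1*6661^1*31193^( - 1 ) 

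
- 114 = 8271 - 8385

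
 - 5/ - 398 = 5/398 = 0.01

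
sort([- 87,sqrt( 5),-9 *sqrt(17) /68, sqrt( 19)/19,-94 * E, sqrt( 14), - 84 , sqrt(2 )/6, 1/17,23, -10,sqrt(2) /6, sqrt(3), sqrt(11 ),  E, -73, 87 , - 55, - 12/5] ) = [ - 94 *E, - 87 , - 84, - 73 , - 55, - 10, - 12/5, -9 * sqrt( 17) /68,1/17,sqrt (19) /19, sqrt(2 ) /6, sqrt(2) /6 , sqrt ( 3 ) , sqrt( 5), E, sqrt ( 11 ),sqrt( 14 ), 23 , 87]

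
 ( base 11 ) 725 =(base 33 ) qg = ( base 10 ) 874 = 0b1101101010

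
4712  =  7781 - 3069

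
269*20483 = 5509927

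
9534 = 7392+2142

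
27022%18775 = 8247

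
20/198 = 10/99 = 0.10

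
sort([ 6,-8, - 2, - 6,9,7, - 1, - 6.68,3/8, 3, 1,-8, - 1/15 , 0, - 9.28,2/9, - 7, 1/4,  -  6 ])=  [ - 9.28,-8,-8, - 7, - 6.68, - 6, - 6, - 2, - 1, - 1/15,0,  2/9, 1/4, 3/8,1, 3,6,7,  9] 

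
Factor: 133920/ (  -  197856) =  - 155/229 = - 5^1*31^1*229^(- 1) 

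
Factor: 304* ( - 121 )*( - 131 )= 2^4*11^2*19^1*131^1=4818704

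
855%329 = 197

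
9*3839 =34551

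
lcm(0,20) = 0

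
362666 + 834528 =1197194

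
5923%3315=2608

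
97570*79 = 7708030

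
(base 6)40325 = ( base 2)1010010111101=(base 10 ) 5309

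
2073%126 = 57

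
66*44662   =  2947692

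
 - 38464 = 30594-69058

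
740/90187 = 740/90187 = 0.01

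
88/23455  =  88/23455 = 0.00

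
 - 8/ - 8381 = 8/8381=0.00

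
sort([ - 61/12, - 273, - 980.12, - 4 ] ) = [ - 980.12,-273,-61/12, - 4 ] 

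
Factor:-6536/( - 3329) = 2^3*19^1*43^1*3329^(-1) 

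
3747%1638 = 471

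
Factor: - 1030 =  - 2^1*5^1* 103^1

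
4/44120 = 1/11030= 0.00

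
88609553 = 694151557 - 605542004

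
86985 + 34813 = 121798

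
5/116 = 5/116 = 0.04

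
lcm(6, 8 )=24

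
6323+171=6494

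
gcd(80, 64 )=16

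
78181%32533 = 13115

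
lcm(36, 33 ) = 396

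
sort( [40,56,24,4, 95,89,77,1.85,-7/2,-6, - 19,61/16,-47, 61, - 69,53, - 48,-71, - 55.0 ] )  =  [ - 71,-69,  -  55.0, - 48,  -  47,  -  19, - 6,  -  7/2,1.85, 61/16, 4 , 24,40, 53,56,61,77, 89  ,  95]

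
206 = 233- 27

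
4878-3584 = 1294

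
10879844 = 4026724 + 6853120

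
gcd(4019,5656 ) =1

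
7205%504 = 149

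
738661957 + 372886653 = 1111548610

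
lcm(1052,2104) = 2104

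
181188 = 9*20132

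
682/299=2+84/299 = 2.28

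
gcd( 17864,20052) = 4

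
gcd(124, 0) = 124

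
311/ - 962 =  - 1 + 651/962= - 0.32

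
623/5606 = 623/5606 =0.11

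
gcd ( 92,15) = 1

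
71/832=71/832 = 0.09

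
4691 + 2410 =7101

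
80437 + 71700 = 152137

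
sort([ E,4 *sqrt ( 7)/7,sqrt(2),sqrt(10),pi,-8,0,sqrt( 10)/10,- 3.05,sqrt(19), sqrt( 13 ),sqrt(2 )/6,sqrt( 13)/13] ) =[-8 ,  -  3.05, 0,sqrt( 2 ) /6, sqrt( 13) /13,sqrt (10)/10,sqrt(2 ),4*sqrt( 7)/7,E, pi, sqrt( 10) , sqrt( 13 ), sqrt( 19) ] 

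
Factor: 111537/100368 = 2^( - 4 )*3^6*41^(  -  1)= 729/656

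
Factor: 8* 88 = 2^6 * 11^1  =  704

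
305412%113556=78300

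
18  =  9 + 9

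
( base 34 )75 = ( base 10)243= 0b11110011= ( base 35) 6X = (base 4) 3303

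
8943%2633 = 1044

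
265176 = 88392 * 3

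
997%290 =127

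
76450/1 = 76450 = 76450.00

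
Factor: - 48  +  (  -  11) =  - 59^1 = - 59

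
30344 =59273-28929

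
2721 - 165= 2556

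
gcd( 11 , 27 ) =1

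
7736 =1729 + 6007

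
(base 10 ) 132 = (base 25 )57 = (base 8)204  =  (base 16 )84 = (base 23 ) 5H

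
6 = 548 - 542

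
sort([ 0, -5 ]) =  [ - 5 , 0 ]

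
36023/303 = 36023/303 = 118.89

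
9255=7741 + 1514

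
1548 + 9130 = 10678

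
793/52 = 61/4 = 15.25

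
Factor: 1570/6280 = 2^(  -  2 ) = 1/4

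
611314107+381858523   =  993172630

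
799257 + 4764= 804021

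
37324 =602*62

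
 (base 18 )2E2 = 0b1110000110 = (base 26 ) 18I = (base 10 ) 902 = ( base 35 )pr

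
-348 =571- 919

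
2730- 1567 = 1163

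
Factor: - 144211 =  - 17^2 * 499^1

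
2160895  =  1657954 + 502941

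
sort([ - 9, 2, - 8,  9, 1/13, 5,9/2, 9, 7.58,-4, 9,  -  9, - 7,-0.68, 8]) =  [ - 9, - 9, - 8, - 7, -4,  -  0.68,1/13, 2, 9/2,5,7.58,8, 9,9,9]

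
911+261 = 1172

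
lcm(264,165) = 1320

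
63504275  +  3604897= 67109172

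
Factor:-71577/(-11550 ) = 2^(-1)*3^2*5^(-2)*7^( - 1 )*241^1 =2169/350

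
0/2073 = 0 = 0.00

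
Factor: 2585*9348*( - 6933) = -2^2* 3^2*5^1*11^1*19^1*41^1 * 47^1*2311^1 = - 167533033140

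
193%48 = 1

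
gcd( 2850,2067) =3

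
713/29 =24+17/29 = 24.59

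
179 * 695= 124405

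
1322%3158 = 1322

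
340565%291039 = 49526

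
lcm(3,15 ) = 15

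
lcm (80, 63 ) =5040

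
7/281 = 7/281  =  0.02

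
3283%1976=1307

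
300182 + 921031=1221213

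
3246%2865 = 381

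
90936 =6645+84291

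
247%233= 14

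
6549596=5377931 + 1171665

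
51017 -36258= 14759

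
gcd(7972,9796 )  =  4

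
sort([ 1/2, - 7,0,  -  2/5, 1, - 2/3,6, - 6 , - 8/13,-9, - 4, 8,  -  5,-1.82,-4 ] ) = [ - 9, - 7 , - 6, - 5,  -  4, - 4, - 1.82,  -  2/3, - 8/13, - 2/5,0 , 1/2, 1,6, 8 ] 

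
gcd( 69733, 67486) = 1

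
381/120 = 127/40 = 3.17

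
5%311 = 5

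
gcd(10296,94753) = 1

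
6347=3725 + 2622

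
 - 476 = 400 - 876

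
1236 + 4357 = 5593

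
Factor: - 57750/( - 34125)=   22/13=2^1*11^1 * 13^( - 1 ) 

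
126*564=71064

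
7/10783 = 7/10783  =  0.00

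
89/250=89/250 = 0.36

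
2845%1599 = 1246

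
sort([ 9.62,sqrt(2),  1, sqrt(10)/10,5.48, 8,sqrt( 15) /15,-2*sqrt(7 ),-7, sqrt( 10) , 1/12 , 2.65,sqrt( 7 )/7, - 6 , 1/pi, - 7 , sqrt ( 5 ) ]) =[ -7, - 7,  -  6, - 2*sqrt(7), 1/12,sqrt(15)/15,sqrt( 10 )/10,  1/pi,sqrt(7 ) /7, 1, sqrt(2),sqrt(5 ),2.65, sqrt( 10), 5.48, 8,9.62] 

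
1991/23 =86  +  13/23  =  86.57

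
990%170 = 140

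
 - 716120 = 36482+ - 752602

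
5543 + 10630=16173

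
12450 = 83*150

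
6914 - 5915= 999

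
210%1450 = 210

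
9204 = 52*177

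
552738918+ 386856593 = 939595511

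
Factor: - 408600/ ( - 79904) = 2^( - 2) * 3^2*5^2*11^( - 1) = 225/44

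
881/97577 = 881/97577 = 0.01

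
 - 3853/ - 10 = 3853/10=385.30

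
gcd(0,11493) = 11493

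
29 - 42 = -13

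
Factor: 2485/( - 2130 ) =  - 7/6 = - 2^( - 1)*3^( - 1)*7^1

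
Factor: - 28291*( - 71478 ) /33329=2022184098/33329= 2^1*3^2 * 11^1*19^3 * 1489^1  *  33329^( - 1)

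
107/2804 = 107/2804 = 0.04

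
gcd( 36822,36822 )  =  36822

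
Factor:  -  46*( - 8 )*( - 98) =-2^5*7^2*23^1 = -  36064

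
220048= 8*27506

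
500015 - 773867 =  - 273852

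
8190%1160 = 70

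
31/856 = 31/856 = 0.04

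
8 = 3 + 5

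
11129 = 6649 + 4480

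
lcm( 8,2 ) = 8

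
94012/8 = 23503/2=11751.50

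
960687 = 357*2691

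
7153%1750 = 153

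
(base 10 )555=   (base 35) FU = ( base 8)1053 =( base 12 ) 3A3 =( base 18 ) 1cf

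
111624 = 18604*6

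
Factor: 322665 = 3^1*5^1*7^2*439^1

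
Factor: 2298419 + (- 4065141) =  - 1766722 = - 2^1*23^1 * 193^1*199^1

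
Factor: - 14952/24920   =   - 3/5= - 3^1 * 5^(  -  1 ) 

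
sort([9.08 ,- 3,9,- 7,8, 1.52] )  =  [-7, - 3, 1.52,8, 9,9.08 ]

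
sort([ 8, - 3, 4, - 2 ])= [ - 3 ,-2, 4,8 ]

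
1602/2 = 801 = 801.00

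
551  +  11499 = 12050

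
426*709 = 302034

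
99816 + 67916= 167732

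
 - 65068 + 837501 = 772433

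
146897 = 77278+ 69619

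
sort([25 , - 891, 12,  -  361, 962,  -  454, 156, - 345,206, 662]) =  [-891, - 454,-361, - 345,  12,25, 156, 206,662,  962 ] 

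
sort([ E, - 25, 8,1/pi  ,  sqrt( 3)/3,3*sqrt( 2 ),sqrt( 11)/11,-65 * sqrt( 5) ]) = [ - 65* sqrt( 5 ),  -  25,sqrt( 11)/11 , 1/pi, sqrt( 3) /3, E , 3*sqrt(2),  8] 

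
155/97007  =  155/97007 = 0.00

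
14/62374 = 7/31187 = 0.00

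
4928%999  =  932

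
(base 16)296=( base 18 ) 20e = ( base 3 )220112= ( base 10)662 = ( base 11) 552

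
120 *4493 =539160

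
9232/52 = 177 +7/13  =  177.54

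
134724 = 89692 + 45032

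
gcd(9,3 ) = 3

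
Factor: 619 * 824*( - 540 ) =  - 275430240  =  -  2^5*3^3*5^1 * 103^1  *619^1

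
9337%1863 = 22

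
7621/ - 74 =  - 7621/74 = - 102.99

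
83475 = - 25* (  -  3339 )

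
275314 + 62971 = 338285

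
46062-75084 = - 29022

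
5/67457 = 5/67457 = 0.00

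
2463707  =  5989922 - 3526215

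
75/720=5/48=0.10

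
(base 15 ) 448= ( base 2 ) 1111001000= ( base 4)33020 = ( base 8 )1710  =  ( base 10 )968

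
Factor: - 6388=-2^2*1597^1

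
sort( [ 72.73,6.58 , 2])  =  [ 2,6.58, 72.73 ] 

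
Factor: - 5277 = - 3^1*1759^1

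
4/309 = 4/309= 0.01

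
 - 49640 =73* ( - 680)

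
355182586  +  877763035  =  1232945621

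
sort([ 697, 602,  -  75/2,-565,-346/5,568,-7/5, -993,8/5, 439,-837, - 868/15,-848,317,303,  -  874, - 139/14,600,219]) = [  -  993 ,-874, - 848, - 837, - 565, - 346/5, - 868/15,-75/2, - 139/14, - 7/5, 8/5, 219,303,317 , 439,568,  600,602,697 ]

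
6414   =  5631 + 783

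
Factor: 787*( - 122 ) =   -  96014 = - 2^1*61^1*787^1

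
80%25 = 5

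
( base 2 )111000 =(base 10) 56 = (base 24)28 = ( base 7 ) 110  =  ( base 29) 1R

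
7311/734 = 7311/734 = 9.96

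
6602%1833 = 1103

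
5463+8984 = 14447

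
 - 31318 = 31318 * ( - 1 ) 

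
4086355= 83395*49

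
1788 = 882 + 906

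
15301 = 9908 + 5393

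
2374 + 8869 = 11243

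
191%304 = 191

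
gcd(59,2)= 1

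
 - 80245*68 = -5456660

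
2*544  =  1088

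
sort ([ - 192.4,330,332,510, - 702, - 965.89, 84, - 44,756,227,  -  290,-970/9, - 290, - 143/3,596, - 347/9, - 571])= [- 965.89, - 702, - 571,-290,-290,  -  192.4, - 970/9, - 143/3,- 44, - 347/9,84, 227, 330,  332, 510,596,756]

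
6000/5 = 1200 = 1200.00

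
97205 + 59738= 156943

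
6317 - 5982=335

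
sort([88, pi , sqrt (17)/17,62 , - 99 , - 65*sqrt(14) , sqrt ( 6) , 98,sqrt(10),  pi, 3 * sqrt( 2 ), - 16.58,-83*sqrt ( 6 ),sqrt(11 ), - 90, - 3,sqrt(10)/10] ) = [-65*sqrt(14), - 83 *sqrt(6) , - 99, - 90 , - 16.58, - 3, sqrt(17 ) /17,sqrt(10) /10 , sqrt(6 ) , pi,pi,sqrt(10),sqrt(11), 3 * sqrt(2) , 62,88 , 98 ] 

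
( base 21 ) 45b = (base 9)2518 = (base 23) 3CH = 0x758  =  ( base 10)1880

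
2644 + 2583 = 5227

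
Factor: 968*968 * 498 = 466637952=2^7*3^1 *11^4*83^1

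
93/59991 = 31/19997 = 0.00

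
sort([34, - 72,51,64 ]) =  [-72, 34, 51,64]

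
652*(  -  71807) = -46818164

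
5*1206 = 6030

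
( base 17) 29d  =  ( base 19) 213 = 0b1011101000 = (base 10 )744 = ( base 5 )10434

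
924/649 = 84/59 = 1.42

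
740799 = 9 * 82311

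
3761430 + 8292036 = 12053466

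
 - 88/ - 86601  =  88/86601 = 0.00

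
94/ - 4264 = -47/2132 = -  0.02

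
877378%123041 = 16091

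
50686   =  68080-17394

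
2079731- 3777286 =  - 1697555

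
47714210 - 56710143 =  - 8995933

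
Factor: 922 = 2^1*461^1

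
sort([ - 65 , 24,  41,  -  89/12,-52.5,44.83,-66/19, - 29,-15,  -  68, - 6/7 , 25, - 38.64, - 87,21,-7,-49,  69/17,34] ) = [ - 87,-68,-65, - 52.5,-49,-38.64 , -29, - 15, - 89/12,-7,-66/19, - 6/7,69/17,21,24,25,34, 41,44.83]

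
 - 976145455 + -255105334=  - 1231250789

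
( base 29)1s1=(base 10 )1654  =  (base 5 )23104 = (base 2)11001110110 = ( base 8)3166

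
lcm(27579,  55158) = 55158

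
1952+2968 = 4920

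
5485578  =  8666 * 633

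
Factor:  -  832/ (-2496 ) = 3^( - 1) = 1/3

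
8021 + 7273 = 15294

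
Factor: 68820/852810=2^1*7^( - 1 ) * 37^1*131^( - 1 ) = 74/917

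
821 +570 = 1391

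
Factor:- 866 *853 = -738698 = - 2^1*433^1*853^1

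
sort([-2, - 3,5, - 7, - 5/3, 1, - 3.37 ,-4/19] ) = [-7, - 3.37,-3 , - 2, - 5/3, - 4/19,1,5]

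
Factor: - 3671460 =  - 2^2*3^3*5^1*13^1*523^1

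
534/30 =89/5 = 17.80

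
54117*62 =3355254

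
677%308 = 61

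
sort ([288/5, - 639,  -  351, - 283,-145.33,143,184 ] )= [-639, - 351, - 283, - 145.33 , 288/5,143,184 ] 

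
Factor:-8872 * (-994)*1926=16984947168 = 2^5*3^2*7^1 * 71^1*107^1 * 1109^1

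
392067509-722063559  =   - 329996050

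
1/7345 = 1/7345 = 0.00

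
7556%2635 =2286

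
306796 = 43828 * 7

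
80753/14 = 5768 +1/14 = 5768.07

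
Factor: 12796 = 2^2*7^1*457^1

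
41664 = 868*48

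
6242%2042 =116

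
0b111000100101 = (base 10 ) 3621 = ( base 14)1469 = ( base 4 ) 320211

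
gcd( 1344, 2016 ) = 672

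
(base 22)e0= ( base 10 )308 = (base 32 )9k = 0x134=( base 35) 8S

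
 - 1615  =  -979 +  - 636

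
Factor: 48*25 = 1200 = 2^4 *3^1*5^2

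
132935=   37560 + 95375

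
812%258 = 38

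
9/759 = 3/253 =0.01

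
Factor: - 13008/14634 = -8/9 = -  2^3*3^( - 2)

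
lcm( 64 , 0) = 0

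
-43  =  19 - 62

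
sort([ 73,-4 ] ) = [-4, 73]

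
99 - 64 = 35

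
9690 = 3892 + 5798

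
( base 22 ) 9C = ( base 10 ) 210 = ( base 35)60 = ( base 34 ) 66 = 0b11010010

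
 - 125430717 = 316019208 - 441449925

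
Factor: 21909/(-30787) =-3^1* 17^(-1) * 67^1*109^1 * 1811^( - 1)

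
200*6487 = 1297400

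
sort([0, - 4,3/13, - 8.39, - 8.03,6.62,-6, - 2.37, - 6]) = [ - 8.39, - 8.03, - 6, - 6, - 4, - 2.37,0,3/13,6.62]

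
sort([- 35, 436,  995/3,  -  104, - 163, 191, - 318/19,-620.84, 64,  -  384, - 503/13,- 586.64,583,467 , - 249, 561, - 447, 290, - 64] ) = [ - 620.84, - 586.64, - 447,-384, - 249,  -  163, - 104, - 64, - 503/13, - 35, - 318/19, 64,191, 290, 995/3,436,467, 561, 583 ]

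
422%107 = 101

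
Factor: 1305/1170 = 29/26 = 2^( - 1 )*13^( - 1)*29^1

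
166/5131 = 166/5131= 0.03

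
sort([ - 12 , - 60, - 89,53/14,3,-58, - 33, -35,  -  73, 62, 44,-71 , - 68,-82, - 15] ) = [ - 89,  -  82,-73, - 71, - 68, - 60,  -  58,-35, - 33,-15,  -  12, 3,53/14,44,62 ]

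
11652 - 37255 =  - 25603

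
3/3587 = 3/3587=0.00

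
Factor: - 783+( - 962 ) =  - 1745 = - 5^1* 349^1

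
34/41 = 34/41 = 0.83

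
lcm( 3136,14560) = 203840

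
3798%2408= 1390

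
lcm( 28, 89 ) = 2492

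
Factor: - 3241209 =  - 3^1*241^1*4483^1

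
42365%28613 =13752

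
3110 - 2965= 145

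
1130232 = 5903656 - 4773424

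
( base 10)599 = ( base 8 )1127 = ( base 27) M5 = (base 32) in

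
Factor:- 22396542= - 2^1 * 3^1 *7^1*367^1*1453^1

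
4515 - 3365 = 1150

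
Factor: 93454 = 2^1 * 46727^1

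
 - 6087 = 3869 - 9956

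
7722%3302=1118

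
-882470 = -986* 895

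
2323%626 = 445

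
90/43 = 2 + 4/43 = 2.09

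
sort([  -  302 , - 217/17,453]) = [ - 302,  -  217/17,453]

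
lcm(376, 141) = 1128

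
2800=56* 50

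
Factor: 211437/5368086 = 2^( - 1 ) * 41^1* 191^1 *99409^( - 1) = 7831/198818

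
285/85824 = 95/28608  =  0.00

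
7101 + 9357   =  16458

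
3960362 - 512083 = 3448279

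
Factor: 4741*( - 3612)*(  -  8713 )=149205698796 = 2^2*3^1*7^1*11^1*43^1*431^1*8713^1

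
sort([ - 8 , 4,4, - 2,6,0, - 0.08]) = [  -  8, - 2, - 0.08,0,4, 4,6]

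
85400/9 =9488 + 8/9 = 9488.89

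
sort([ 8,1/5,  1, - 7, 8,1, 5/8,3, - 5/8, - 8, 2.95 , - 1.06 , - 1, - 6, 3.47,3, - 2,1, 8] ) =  [ -8,-7, - 6,-2, - 1.06, - 1, - 5/8,1/5 , 5/8, 1,1, 1,2.95 , 3, 3 , 3.47, 8,8,8] 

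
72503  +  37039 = 109542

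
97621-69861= 27760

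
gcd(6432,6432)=6432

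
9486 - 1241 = 8245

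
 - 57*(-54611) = 3112827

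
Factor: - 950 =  - 2^1 *5^2 * 19^1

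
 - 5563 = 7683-13246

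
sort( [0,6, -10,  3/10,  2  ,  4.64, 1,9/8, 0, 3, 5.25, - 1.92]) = [ - 10 , - 1.92, 0, 0, 3/10 , 1, 9/8,2 , 3,  4.64,  5.25, 6]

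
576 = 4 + 572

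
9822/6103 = 9822/6103 = 1.61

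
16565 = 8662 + 7903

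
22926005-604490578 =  - 581564573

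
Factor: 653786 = 2^1 * 7^1 * 17^1 * 41^1 * 67^1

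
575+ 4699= 5274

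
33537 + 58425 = 91962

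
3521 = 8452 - 4931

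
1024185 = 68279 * 15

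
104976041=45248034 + 59728007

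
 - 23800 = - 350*68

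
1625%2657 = 1625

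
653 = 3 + 650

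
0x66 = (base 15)6C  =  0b1100110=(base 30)3c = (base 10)102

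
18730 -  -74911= 93641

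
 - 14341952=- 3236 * 4432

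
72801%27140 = 18521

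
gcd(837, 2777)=1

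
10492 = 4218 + 6274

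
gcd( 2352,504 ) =168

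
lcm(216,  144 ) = 432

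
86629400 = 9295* 9320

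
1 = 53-52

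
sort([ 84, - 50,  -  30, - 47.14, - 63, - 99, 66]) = [ - 99, - 63,-50, - 47.14, - 30,66,84]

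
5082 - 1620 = 3462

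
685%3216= 685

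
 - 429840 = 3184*( - 135 )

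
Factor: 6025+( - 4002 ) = 7^1*17^2=2023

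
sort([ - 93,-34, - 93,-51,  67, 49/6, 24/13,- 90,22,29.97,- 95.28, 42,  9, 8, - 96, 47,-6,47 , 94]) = [ -96, - 95.28 ,-93,-93, - 90 ,  -  51,-34,-6, 24/13, 8, 49/6, 9, 22, 29.97,42, 47, 47, 67, 94 ]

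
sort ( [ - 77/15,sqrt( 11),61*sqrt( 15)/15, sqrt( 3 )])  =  [ - 77/15, sqrt(3 ),sqrt( 11 ), 61*sqrt( 15 )/15] 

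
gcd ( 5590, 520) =130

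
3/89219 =3/89219 =0.00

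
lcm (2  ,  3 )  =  6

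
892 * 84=74928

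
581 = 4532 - 3951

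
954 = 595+359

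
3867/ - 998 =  - 4+125/998= - 3.87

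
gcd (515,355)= 5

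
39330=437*90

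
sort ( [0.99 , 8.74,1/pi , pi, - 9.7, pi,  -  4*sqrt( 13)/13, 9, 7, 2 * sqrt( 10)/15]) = [ - 9.7, - 4 * sqrt( 13)/13, 1/pi, 2*sqrt( 10)/15, 0.99,pi,pi, 7, 8.74, 9] 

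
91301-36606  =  54695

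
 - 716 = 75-791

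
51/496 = 51/496 = 0.10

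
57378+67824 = 125202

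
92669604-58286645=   34382959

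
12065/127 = 95=95.00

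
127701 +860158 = 987859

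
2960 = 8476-5516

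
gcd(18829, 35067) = 1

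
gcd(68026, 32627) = 7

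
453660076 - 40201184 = 413458892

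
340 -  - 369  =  709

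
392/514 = 196/257= 0.76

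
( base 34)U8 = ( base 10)1028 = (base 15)488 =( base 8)2004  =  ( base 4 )100010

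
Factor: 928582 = 2^1*464291^1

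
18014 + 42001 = 60015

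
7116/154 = 3558/77 = 46.21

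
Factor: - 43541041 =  - 43541041^1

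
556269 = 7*79467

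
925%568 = 357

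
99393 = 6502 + 92891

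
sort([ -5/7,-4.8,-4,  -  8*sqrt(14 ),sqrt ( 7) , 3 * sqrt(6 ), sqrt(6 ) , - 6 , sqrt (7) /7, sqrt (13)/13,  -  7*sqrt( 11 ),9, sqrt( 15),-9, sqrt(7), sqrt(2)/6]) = [ - 8*sqrt(14 ), - 7 * sqrt(11) , - 9,- 6,-4.8,  -  4,-5/7,sqrt(2)/6, sqrt( 13)/13,sqrt(7 )/7,sqrt( 6 ) , sqrt( 7), sqrt(7) , sqrt( 15),3*sqrt(6), 9]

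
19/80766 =19/80766 = 0.00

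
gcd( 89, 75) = 1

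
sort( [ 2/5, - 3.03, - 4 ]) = [ - 4,-3.03, 2/5 ]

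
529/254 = 529/254 = 2.08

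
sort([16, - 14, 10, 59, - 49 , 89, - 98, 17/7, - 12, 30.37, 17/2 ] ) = [ - 98,-49, - 14,-12,  17/7,17/2,10, 16, 30.37, 59, 89]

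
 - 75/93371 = -75/93371 = - 0.00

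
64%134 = 64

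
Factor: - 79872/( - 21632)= 48/13 = 2^4*3^1*13^(  -  1 )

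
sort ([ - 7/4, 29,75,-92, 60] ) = [ - 92, - 7/4, 29,60, 75 ]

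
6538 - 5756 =782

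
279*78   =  21762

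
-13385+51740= 38355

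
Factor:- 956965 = - 5^1 * 43^1*4451^1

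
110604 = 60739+49865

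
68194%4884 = 4702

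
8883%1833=1551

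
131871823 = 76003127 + 55868696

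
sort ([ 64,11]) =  [11,64]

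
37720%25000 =12720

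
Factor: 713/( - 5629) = -13^(-1 )*23^1*31^1 * 433^ (  -  1 )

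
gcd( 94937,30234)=1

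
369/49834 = 369/49834 = 0.01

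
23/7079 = 23/7079 = 0.00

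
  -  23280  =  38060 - 61340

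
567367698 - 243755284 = 323612414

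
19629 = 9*2181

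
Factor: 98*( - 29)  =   - 2^1 * 7^2*29^1 = - 2842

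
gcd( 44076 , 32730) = 6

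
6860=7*980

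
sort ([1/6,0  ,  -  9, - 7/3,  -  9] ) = [-9, -9, - 7/3, 0 , 1/6 ]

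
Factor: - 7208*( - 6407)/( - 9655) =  - 2^3* 5^( - 1)*17^1*43^1*53^1*149^1*1931^( - 1) = - 46181656/9655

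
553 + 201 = 754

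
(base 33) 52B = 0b1010110010010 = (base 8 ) 12622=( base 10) 5522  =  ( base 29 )6gc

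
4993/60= 4993/60= 83.22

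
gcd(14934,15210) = 6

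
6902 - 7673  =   - 771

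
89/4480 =89/4480 = 0.02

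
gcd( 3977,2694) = 1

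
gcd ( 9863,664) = 1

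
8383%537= 328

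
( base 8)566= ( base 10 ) 374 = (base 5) 2444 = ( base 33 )BB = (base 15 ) 19E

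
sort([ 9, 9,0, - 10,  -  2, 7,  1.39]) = [ - 10, - 2,0, 1.39, 7,9, 9]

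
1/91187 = 1/91187 = 0.00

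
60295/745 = 12059/149 = 80.93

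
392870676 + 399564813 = 792435489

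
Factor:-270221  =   - 7^1*38603^1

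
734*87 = 63858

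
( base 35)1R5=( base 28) 2lj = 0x87F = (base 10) 2175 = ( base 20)58f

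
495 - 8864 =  - 8369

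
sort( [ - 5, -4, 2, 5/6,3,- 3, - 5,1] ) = [-5,-5 , - 4,-3, 5/6, 1 , 2, 3] 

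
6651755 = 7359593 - 707838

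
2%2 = 0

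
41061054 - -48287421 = 89348475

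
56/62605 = 56/62605 = 0.00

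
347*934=324098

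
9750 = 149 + 9601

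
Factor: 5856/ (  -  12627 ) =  -2^5*3^(-1 )*23^(-1) = - 32/69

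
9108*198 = 1803384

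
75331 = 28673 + 46658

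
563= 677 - 114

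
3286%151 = 115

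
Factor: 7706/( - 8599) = -2^1*3853^1*8599^( - 1)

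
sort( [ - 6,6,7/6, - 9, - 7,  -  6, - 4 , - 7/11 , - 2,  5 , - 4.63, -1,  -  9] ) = [ -9, - 9,-7, - 6, - 6,-4.63, - 4,-2, - 1,-7/11,7/6, 5,6]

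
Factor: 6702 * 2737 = 18343374  =  2^1*3^1*7^1*17^1*23^1 * 1117^1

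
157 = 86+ 71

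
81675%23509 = 11148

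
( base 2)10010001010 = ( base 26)1II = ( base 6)5214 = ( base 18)3AA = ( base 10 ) 1162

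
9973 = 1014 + 8959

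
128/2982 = 64/1491 =0.04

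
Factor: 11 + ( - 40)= - 29 =- 29^1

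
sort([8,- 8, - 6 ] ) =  [ - 8, - 6,  8 ]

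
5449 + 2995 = 8444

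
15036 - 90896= - 75860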